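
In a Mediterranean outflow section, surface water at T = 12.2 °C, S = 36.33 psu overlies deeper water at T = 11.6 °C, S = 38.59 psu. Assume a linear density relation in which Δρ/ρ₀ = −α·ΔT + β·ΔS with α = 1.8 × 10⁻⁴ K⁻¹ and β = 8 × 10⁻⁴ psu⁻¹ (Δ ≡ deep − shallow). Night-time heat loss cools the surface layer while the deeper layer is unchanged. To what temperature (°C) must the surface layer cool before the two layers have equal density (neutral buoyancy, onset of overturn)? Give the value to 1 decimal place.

Neutral buoyancy requires Δρ = 0, i.e. −α(T_deep − T_surf′) + β(S_deep − S_surf) = 0.
T_surf′ = T_deep − (β/α)·ΔS = 11.6 − (8 × 10⁻⁴/1.8 × 10⁻⁴)·(+2.26) = 1.556 °C.
Cooling required: 12.2 − (1.556) = 10.644 °C.

1.6 °C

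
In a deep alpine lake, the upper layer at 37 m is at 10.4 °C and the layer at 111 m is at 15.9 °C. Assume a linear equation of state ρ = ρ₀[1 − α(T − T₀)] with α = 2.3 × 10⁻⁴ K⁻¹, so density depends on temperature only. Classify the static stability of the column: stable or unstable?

unstable

ΔT = 15.9 − 10.4 = +5.5 K, so Δρ/ρ₀ = −αΔT = -1.265 × 10⁻³.
Δρ/ρ₀ < 0, so Δρ < 0: deeper water is lighter → statically unstable; the column would overturn.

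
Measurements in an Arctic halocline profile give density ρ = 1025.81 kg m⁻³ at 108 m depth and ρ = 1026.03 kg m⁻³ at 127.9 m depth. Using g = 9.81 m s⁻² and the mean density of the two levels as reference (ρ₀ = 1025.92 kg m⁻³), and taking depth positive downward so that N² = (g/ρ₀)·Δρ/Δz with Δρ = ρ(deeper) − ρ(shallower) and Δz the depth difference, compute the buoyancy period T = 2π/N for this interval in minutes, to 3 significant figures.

Δρ = 1026.03 − 1025.81 = 0.22 kg m⁻³ over Δz = 127.9 − 108 = 19.9 m.
N² = (9.81/1025.92) × (0.22/19.9) = 1.0571 × 10⁻⁴ s⁻².
N = √(1.0571 × 10⁻⁴) = 0.010282 rad s⁻¹, so T = 2π/N = 611.09 s = 10.185 min ≈ 10.2 min.

10.2 min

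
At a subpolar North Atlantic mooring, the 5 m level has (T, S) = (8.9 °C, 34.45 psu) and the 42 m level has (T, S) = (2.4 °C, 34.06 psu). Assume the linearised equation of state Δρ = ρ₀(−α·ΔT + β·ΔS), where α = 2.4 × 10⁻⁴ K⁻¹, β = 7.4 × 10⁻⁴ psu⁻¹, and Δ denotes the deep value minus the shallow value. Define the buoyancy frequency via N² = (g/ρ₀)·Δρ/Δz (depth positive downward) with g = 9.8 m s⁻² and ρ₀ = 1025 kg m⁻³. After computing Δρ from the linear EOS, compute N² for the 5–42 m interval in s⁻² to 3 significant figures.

3.37 × 10⁻⁴ s⁻²

ΔT = -6.5 K, ΔS = -0.39 psu (deep − shallow).
Δρ/ρ₀ = −αΔT + βΔS = 1.56 × 10⁻³ − 2.886 × 10⁻⁴ = 1.2714 × 10⁻³, so Δρ ≈ 1.303 kg m⁻³.
N² = (g/ρ₀)·Δρ/Δz = g·(Δρ/ρ₀)/Δz = 9.8 × 1.2714 × 10⁻³ / 37 = 3.3675 × 10⁻⁴ s⁻² ≈ 3.37 × 10⁻⁴ s⁻².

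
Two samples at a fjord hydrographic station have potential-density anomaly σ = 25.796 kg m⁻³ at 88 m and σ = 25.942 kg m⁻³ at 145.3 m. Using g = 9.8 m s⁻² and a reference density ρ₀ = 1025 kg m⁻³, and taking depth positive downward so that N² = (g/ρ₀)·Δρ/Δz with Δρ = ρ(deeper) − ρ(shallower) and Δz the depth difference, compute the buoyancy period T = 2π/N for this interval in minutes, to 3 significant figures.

21.2 min

Δρ = 1025.942 − 1025.796 = 0.146 kg m⁻³ over Δz = 145.3 − 88 = 57.3 m.
N² = (9.8/1025) × (0.146/57.3) = 2.4361 × 10⁻⁵ s⁻².
N = √(2.4361 × 10⁻⁵) = 4.9357 × 10⁻³ rad s⁻¹, so T = 2π/N = 1.2730 × 10³ s = 21.217 min ≈ 21.2 min.
Since Δρ > 0 the layer is stably stratified.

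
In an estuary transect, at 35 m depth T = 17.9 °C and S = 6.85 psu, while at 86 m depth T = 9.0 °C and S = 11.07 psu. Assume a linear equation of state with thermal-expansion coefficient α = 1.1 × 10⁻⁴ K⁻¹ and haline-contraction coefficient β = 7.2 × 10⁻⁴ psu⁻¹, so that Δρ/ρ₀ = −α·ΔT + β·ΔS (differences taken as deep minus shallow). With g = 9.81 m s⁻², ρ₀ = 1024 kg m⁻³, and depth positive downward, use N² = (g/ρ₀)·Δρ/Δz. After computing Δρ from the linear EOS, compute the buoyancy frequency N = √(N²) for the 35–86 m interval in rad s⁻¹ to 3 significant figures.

0.0278 rad s⁻¹

ΔT = -8.9 K, ΔS = +4.22 psu (deep − shallow).
Δρ/ρ₀ = −αΔT + βΔS = 9.79 × 10⁻⁴ + 3.0384 × 10⁻³ = 4.0174 × 10⁻³, so Δρ ≈ 4.114 kg m⁻³.
N² = (g/ρ₀)·Δρ/Δz = g·(Δρ/ρ₀)/Δz = 9.81 × 4.0174 × 10⁻³ / 51 = 7.7276 × 10⁻⁴ s⁻².
N = √(7.7276 × 10⁻⁴) = 0.027799 rad s⁻¹ ≈ 0.0278 rad s⁻¹.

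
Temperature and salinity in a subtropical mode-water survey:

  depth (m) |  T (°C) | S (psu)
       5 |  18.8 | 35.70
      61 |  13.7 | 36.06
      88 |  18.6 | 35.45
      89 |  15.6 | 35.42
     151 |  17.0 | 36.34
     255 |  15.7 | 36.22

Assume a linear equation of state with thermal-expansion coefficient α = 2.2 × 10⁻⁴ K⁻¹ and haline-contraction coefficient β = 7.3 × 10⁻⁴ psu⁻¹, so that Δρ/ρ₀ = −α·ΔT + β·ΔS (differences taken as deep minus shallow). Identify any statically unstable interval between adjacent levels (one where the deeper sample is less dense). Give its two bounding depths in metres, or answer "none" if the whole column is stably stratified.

61–88 m

Evaluate Δρ/ρ₀ = −αΔT + βΔS across each adjacent pair:
  5–61 m: −αΔT+βΔS = −(2.2 × 10⁻⁴)(-5.1)+(7.3 × 10⁻⁴)(+0.36) = 1.4 × 10⁻³ → stable
  61–88 m: −αΔT+βΔS = −(2.2 × 10⁻⁴)(+4.9)+(7.3 × 10⁻⁴)(-0.61) = -1.5 × 10⁻³ → UNSTABLE
  88–89 m: −αΔT+βΔS = −(2.2 × 10⁻⁴)(-3.0)+(7.3 × 10⁻⁴)(-0.03) = 6.4 × 10⁻⁴ → stable
  89–151 m: −αΔT+βΔS = −(2.2 × 10⁻⁴)(+1.4)+(7.3 × 10⁻⁴)(+0.92) = 3.6 × 10⁻⁴ → stable
  151–255 m: −αΔT+βΔS = −(2.2 × 10⁻⁴)(-1.3)+(7.3 × 10⁻⁴)(-0.12) = 2.0 × 10⁻⁴ → stable
The 61–88 m interval has Δρ < 0: lighter water underlies denser water.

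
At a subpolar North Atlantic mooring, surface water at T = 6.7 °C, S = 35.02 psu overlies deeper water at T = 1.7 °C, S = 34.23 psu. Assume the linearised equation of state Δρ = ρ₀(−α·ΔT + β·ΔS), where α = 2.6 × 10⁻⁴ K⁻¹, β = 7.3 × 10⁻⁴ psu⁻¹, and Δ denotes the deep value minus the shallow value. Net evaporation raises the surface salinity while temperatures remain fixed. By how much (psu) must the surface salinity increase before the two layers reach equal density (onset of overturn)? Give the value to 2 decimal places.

Neutral buoyancy requires −α(T_deep − T_surf) + β(S_deep − S_surf′) = 0.
S_surf′ = S_deep − (α/β)·ΔT = 34.23 − (2.6 × 10⁻⁴/7.3 × 10⁻⁴)·(-5.0) = 36.0108 psu.
Increase required: 36.0108 − 35.02 = 0.9908 psu.

0.99 psu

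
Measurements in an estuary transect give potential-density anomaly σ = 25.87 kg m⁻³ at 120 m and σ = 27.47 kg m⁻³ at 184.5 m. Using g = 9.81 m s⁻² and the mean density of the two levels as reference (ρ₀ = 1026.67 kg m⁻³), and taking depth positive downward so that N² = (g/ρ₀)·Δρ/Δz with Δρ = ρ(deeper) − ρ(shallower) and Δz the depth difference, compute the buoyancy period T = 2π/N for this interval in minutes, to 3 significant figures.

6.80 min

Δρ = 1027.47 − 1025.87 = 1.60 kg m⁻³ over Δz = 184.5 − 120 = 64.5 m.
N² = (9.81/1026.67) × (1.60/64.5) = 2.3703 × 10⁻⁴ s⁻².
N = √(2.3703 × 10⁻⁴) = 0.015396 rad s⁻¹, so T = 2π/N = 408.11 s = 6.8018 min ≈ 6.80 min.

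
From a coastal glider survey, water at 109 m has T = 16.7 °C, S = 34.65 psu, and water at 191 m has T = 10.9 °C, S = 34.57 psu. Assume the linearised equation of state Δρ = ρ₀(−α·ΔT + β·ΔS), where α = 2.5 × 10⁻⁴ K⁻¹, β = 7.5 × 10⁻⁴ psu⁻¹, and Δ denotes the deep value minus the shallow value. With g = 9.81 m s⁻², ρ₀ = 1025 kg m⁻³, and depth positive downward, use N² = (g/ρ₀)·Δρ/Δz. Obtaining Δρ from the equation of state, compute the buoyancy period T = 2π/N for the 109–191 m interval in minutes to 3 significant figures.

8.12 min

ΔT = -5.8 K, ΔS = -0.08 psu (deep − shallow).
Δρ/ρ₀ = −αΔT + βΔS = 1.45 × 10⁻³ − 6.00 × 10⁻⁵ = 1.39 × 10⁻³, so Δρ ≈ 1.425 kg m⁻³.
N² = (g/ρ₀)·Δρ/Δz = g·(Δρ/ρ₀)/Δz = 9.81 × 1.39 × 10⁻³ / 82 = 1.6629 × 10⁻⁴ s⁻².
N = √(1.6629 × 10⁻⁴) = 0.012895 rad s⁻¹ → T = 2π/N = 487.26 s = 8.1210 min ≈ 8.12 min.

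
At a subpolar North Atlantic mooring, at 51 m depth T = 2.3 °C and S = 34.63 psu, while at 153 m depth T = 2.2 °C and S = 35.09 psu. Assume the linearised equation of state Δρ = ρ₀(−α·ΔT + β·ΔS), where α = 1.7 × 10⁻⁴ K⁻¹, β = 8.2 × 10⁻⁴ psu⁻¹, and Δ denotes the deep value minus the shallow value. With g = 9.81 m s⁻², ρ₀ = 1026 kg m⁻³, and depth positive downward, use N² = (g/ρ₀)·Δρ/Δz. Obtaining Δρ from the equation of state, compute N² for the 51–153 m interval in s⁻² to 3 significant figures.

3.79 × 10⁻⁵ s⁻²

ΔT = -0.1 K, ΔS = +0.46 psu (deep − shallow).
Δρ/ρ₀ = −αΔT + βΔS = 1.70 × 10⁻⁵ + 3.772 × 10⁻⁴ = 3.942 × 10⁻⁴, so Δρ ≈ 0.4044 kg m⁻³.
N² = (g/ρ₀)·Δρ/Δz = g·(Δρ/ρ₀)/Δz = 9.81 × 3.942 × 10⁻⁴ / 102 = 3.7913 × 10⁻⁵ s⁻² ≈ 3.79 × 10⁻⁵ s⁻².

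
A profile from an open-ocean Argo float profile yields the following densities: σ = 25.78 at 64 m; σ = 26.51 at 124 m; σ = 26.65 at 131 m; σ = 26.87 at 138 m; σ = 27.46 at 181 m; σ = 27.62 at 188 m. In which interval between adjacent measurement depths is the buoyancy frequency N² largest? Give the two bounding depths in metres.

131–138 m

Compute the density gradient over each adjacent pair:
  64–124 m: Δρ/Δz = 0.73/60 = 0.012 kg m⁻⁴
  124–131 m: Δρ/Δz = 0.14/7 = 0.020 kg m⁻⁴
  131–138 m: Δρ/Δz = 0.22/7 = 0.031 kg m⁻⁴
  138–181 m: Δρ/Δz = 0.59/43 = 0.014 kg m⁻⁴
  181–188 m: Δρ/Δz = 0.16/7 = 0.023 kg m⁻⁴
The largest gradient is in the 131–138 m interval — the pycnocline.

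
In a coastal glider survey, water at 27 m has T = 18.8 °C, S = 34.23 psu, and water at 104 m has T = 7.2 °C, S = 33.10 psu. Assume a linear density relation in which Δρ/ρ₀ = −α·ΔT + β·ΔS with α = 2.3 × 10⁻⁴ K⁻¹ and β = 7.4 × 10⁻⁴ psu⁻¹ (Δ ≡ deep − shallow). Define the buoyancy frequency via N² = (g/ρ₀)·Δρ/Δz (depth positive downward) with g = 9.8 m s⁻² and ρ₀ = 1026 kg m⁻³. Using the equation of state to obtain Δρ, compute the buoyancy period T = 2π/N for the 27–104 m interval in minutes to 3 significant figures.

6.86 min

ΔT = -11.6 K, ΔS = -1.13 psu (deep − shallow).
Δρ/ρ₀ = −αΔT + βΔS = 2.668 × 10⁻³ − 8.362 × 10⁻⁴ = 1.8318 × 10⁻³, so Δρ ≈ 1.879 kg m⁻³.
N² = (g/ρ₀)·Δρ/Δz = g·(Δρ/ρ₀)/Δz = 9.8 × 1.8318 × 10⁻³ / 77 = 2.3314 × 10⁻⁴ s⁻².
N = √(2.3314 × 10⁻⁴) = 0.015269 rad s⁻¹ → T = 2π/N = 411.50 s = 6.8583 min ≈ 6.86 min.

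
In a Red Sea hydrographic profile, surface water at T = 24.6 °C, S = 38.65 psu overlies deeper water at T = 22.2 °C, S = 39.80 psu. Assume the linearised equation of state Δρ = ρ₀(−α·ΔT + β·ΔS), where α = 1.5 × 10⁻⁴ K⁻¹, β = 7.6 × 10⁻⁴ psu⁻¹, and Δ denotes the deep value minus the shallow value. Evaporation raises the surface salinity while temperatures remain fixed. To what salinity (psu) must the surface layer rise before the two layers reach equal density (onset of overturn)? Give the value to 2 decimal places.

Neutral buoyancy requires −α(T_deep − T_surf) + β(S_deep − S_surf′) = 0.
S_surf′ = S_deep − (α/β)·ΔT = 39.80 − (1.5 × 10⁻⁴/7.6 × 10⁻⁴)·(-2.4) = 40.2737 psu.
Increase required: 40.2737 − 38.65 = 1.6237 psu.

40.27 psu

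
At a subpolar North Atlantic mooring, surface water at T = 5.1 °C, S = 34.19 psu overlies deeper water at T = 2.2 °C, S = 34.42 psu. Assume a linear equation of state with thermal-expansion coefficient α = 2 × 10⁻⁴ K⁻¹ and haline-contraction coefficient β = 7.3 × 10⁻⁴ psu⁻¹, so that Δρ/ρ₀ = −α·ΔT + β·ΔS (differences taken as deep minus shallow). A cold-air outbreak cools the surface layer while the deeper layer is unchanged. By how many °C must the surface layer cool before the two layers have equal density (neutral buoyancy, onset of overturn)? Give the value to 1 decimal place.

Neutral buoyancy requires Δρ = 0, i.e. −α(T_deep − T_surf′) + β(S_deep − S_surf) = 0.
T_surf′ = T_deep − (β/α)·ΔS = 2.2 − (7.3 × 10⁻⁴/2 × 10⁻⁴)·(+0.23) = 1.361 °C.
Cooling required: 5.1 − (1.361) = 3.739 °C.

3.7 °C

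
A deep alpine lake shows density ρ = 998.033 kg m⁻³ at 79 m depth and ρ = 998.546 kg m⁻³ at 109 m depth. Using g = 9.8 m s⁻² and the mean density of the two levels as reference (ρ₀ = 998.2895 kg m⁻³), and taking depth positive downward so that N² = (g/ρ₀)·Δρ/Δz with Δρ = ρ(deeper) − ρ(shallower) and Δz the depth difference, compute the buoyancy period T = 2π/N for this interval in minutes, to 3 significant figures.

8.08 min

Δρ = 998.546 − 998.033 = 0.513 kg m⁻³ over Δz = 109 − 79 = 30 m.
N² = (9.8/998.2895) × (0.513/30) = 1.6787 × 10⁻⁴ s⁻².
N = √(1.6787 × 10⁻⁴) = 0.012956 rad s⁻¹, so T = 2π/N = 484.96 s = 8.0827 min ≈ 8.08 min.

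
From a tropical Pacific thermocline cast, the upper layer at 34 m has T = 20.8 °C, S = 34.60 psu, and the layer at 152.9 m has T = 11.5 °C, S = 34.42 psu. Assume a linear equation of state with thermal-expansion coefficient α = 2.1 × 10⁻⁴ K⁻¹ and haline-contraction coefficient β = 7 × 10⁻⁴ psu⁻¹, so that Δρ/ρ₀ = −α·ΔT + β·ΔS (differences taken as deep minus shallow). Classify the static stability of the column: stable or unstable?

stable

ΔT = 11.5 − 20.8 = -9.3 K and ΔS = 34.42 − 34.60 = -0.18 psu (deep − shallow).
−αΔT = 1.953 × 10⁻³; βΔS = -1.26 × 10⁻⁴; sum Δρ/ρ₀ = 1.827 × 10⁻³.
Δρ/ρ₀ > 0, so Δρ > 0: deeper water is denser → statically stable.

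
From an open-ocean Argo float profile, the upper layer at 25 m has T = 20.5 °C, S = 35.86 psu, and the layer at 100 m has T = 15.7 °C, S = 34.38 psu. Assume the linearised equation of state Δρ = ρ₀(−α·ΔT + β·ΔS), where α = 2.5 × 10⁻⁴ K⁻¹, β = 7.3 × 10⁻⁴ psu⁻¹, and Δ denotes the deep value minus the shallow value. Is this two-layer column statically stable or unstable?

stable

ΔT = 15.7 − 20.5 = -4.8 K and ΔS = 34.38 − 35.86 = -1.48 psu (deep − shallow).
−αΔT = 1.20 × 10⁻³; βΔS = -1.0804 × 10⁻³; sum Δρ/ρ₀ = 1.196 × 10⁻⁴.
Δρ/ρ₀ > 0, so Δρ > 0: deeper water is denser → statically stable.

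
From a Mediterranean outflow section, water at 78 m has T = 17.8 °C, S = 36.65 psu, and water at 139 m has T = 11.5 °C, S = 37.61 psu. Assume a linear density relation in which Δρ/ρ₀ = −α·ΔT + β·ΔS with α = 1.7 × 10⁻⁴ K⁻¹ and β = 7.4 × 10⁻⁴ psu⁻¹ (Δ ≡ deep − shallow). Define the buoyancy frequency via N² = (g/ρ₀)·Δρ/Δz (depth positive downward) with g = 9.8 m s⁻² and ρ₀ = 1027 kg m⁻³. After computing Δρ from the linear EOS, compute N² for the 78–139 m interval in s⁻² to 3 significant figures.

2.86 × 10⁻⁴ s⁻²

ΔT = -6.3 K, ΔS = +0.96 psu (deep − shallow).
Δρ/ρ₀ = −αΔT + βΔS = 1.071 × 10⁻³ + 7.104 × 10⁻⁴ = 1.7814 × 10⁻³, so Δρ ≈ 1.829 kg m⁻³.
N² = (g/ρ₀)·Δρ/Δz = g·(Δρ/ρ₀)/Δz = 9.8 × 1.7814 × 10⁻³ / 61 = 2.8619 × 10⁻⁴ s⁻² ≈ 2.86 × 10⁻⁴ s⁻².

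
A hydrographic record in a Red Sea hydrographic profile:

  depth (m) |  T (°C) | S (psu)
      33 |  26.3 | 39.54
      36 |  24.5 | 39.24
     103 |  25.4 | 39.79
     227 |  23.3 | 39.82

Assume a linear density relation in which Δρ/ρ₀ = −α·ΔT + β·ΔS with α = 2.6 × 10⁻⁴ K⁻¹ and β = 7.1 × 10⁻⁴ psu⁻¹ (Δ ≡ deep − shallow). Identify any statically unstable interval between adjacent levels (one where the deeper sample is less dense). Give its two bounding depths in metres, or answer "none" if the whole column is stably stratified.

Evaluate Δρ/ρ₀ = −αΔT + βΔS across each adjacent pair:
  33–36 m: −αΔT+βΔS = −(2.6 × 10⁻⁴)(-1.8)+(7.1 × 10⁻⁴)(-0.30) = 2.6 × 10⁻⁴ → stable
  36–103 m: −αΔT+βΔS = −(2.6 × 10⁻⁴)(+0.9)+(7.1 × 10⁻⁴)(+0.55) = 1.6 × 10⁻⁴ → stable
  103–227 m: −αΔT+βΔS = −(2.6 × 10⁻⁴)(-2.1)+(7.1 × 10⁻⁴)(+0.03) = 5.7 × 10⁻⁴ → stable
Every interval has Δρ > 0: the column is stably stratified throughout.

none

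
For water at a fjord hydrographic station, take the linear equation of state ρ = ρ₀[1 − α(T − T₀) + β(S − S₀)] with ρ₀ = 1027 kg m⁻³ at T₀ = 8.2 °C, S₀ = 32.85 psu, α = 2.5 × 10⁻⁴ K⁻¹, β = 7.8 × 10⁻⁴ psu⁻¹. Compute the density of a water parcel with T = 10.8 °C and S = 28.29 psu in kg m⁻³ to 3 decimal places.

1022.680 kg m⁻³

T − T₀ = +2.6 K, S − S₀ = -4.56 psu.
Bracket = 1 − α·(+2.6) + β·(-4.56) = 1 + (-4.2068 × 10⁻³) = 0.9957932.
ρ = 1027 × 0.9957932 = 1022.680 kg m⁻³.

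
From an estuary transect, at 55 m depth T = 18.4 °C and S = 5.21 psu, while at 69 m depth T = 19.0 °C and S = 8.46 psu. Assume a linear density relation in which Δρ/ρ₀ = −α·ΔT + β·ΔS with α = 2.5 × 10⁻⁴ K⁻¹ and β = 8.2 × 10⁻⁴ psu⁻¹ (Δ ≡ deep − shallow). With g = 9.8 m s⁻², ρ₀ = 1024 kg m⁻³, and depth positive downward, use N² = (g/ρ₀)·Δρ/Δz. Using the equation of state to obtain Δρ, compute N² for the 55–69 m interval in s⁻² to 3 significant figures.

1.76 × 10⁻³ s⁻²

ΔT = +0.6 K, ΔS = +3.25 psu (deep − shallow).
Δρ/ρ₀ = −αΔT + βΔS = -1.50 × 10⁻⁴ + 2.665 × 10⁻³ = 2.515 × 10⁻³, so Δρ ≈ 2.575 kg m⁻³.
N² = (g/ρ₀)·Δρ/Δz = g·(Δρ/ρ₀)/Δz = 9.8 × 2.515 × 10⁻³ / 14 = 1.7605 × 10⁻³ s⁻² ≈ 1.76 × 10⁻³ s⁻².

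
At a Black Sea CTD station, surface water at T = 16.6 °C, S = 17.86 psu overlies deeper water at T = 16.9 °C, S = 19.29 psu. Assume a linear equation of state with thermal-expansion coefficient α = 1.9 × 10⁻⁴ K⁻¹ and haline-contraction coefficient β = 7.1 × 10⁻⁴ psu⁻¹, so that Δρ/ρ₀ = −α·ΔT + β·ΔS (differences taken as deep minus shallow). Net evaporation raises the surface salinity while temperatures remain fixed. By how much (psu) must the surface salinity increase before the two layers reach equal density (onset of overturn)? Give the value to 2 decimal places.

1.35 psu

Neutral buoyancy requires −α(T_deep − T_surf) + β(S_deep − S_surf′) = 0.
S_surf′ = S_deep − (α/β)·ΔT = 19.29 − (1.9 × 10⁻⁴/7.1 × 10⁻⁴)·(+0.3) = 19.2097 psu.
Increase required: 19.2097 − 17.86 = 1.3497 psu.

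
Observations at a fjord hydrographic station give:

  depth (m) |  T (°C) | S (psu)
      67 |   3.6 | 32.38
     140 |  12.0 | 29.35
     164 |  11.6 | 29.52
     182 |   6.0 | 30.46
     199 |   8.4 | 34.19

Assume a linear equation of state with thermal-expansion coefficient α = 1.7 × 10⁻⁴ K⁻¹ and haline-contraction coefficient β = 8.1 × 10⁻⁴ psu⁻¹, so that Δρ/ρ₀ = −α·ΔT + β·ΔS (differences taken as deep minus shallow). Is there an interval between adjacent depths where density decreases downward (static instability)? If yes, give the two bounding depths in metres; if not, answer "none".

67–140 m

Evaluate Δρ/ρ₀ = −αΔT + βΔS across each adjacent pair:
  67–140 m: −αΔT+βΔS = −(1.7 × 10⁻⁴)(+8.4)+(8.1 × 10⁻⁴)(-3.03) = -3.9 × 10⁻³ → UNSTABLE
  140–164 m: −αΔT+βΔS = −(1.7 × 10⁻⁴)(-0.4)+(8.1 × 10⁻⁴)(+0.17) = 2.1 × 10⁻⁴ → stable
  164–182 m: −αΔT+βΔS = −(1.7 × 10⁻⁴)(-5.6)+(8.1 × 10⁻⁴)(+0.94) = 1.7 × 10⁻³ → stable
  182–199 m: −αΔT+βΔS = −(1.7 × 10⁻⁴)(+2.4)+(8.1 × 10⁻⁴)(+3.73) = 2.6 × 10⁻³ → stable
The 67–140 m interval has Δρ < 0: lighter water underlies denser water.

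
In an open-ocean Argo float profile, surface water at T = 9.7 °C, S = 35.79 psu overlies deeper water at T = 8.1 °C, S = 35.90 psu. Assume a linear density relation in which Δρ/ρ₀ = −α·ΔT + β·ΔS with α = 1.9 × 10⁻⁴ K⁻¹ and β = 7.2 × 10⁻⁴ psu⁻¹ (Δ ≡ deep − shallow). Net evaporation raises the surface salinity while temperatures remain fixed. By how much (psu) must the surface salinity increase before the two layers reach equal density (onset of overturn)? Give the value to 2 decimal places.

Neutral buoyancy requires −α(T_deep − T_surf) + β(S_deep − S_surf′) = 0.
S_surf′ = S_deep − (α/β)·ΔT = 35.90 − (1.9 × 10⁻⁴/7.2 × 10⁻⁴)·(-1.6) = 36.3222 psu.
Increase required: 36.3222 − 35.79 = 0.5322 psu.

0.53 psu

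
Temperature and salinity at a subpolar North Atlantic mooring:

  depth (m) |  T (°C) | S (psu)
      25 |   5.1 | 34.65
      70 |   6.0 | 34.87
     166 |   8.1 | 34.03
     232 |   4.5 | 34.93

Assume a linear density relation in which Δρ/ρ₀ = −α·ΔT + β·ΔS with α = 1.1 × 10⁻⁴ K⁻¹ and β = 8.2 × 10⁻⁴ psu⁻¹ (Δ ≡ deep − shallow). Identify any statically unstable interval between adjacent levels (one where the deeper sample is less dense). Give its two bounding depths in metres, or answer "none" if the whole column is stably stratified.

70–166 m

Evaluate Δρ/ρ₀ = −αΔT + βΔS across each adjacent pair:
  25–70 m: −αΔT+βΔS = −(1.1 × 10⁻⁴)(+0.9)+(8.2 × 10⁻⁴)(+0.22) = 8.1 × 10⁻⁵ → stable
  70–166 m: −αΔT+βΔS = −(1.1 × 10⁻⁴)(+2.1)+(8.2 × 10⁻⁴)(-0.84) = -9.2 × 10⁻⁴ → UNSTABLE
  166–232 m: −αΔT+βΔS = −(1.1 × 10⁻⁴)(-3.6)+(8.2 × 10⁻⁴)(+0.90) = 1.1 × 10⁻³ → stable
The 70–166 m interval has Δρ < 0: lighter water underlies denser water.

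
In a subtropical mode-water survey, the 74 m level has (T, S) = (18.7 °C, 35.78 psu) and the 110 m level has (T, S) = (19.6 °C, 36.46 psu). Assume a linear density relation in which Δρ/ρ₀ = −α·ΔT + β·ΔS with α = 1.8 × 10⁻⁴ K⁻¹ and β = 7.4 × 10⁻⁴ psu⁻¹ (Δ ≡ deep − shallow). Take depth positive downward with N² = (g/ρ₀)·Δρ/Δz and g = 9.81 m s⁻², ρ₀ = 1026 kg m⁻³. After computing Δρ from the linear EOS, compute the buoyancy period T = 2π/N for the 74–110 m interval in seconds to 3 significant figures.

652 s

ΔT = +0.9 K, ΔS = +0.68 psu (deep − shallow).
Δρ/ρ₀ = −αΔT + βΔS = -1.62 × 10⁻⁴ + 5.032 × 10⁻⁴ = 3.412 × 10⁻⁴, so Δρ ≈ 0.3501 kg m⁻³.
N² = (g/ρ₀)·Δρ/Δz = g·(Δρ/ρ₀)/Δz = 9.81 × 3.412 × 10⁻⁴ / 36 = 9.2977 × 10⁻⁵ s⁻².
N = √(9.2977 × 10⁻⁵) = 9.6425 × 10⁻³ rad s⁻¹ → T = 2π/N = 651.61 s ≈ 652 s.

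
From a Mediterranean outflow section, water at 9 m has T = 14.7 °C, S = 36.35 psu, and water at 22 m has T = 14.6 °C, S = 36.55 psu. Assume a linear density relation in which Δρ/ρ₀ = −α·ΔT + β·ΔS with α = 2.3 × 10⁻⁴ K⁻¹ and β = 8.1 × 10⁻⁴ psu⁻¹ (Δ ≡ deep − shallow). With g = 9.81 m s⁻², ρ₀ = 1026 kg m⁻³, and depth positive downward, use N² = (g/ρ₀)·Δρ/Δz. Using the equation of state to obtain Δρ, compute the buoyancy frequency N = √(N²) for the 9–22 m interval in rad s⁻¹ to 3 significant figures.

0.0118 rad s⁻¹

ΔT = -0.1 K, ΔS = +0.20 psu (deep − shallow).
Δρ/ρ₀ = −αΔT + βΔS = 2.30 × 10⁻⁵ + 1.62 × 10⁻⁴ = 1.85 × 10⁻⁴, so Δρ ≈ 0.1898 kg m⁻³.
N² = (g/ρ₀)·Δρ/Δz = g·(Δρ/ρ₀)/Δz = 9.81 × 1.85 × 10⁻⁴ / 13 = 1.3960 × 10⁻⁴ s⁻².
N = √(1.3960 × 10⁻⁴) = 0.011815 rad s⁻¹ ≈ 0.0118 rad s⁻¹.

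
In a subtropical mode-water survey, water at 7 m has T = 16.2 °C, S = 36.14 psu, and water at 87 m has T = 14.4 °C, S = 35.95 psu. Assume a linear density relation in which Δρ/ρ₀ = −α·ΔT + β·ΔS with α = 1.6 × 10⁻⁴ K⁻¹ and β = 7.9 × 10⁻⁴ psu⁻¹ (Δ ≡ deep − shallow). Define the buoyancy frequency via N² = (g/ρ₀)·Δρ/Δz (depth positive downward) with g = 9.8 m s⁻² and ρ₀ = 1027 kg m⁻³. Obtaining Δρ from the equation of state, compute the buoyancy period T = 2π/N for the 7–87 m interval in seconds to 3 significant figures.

1.53 × 10³ s

ΔT = -1.8 K, ΔS = -0.19 psu (deep − shallow).
Δρ/ρ₀ = −αΔT + βΔS = 2.88 × 10⁻⁴ − 1.501 × 10⁻⁴ = 1.379 × 10⁻⁴, so Δρ ≈ 0.1416 kg m⁻³.
N² = (g/ρ₀)·Δρ/Δz = g·(Δρ/ρ₀)/Δz = 9.8 × 1.379 × 10⁻⁴ / 80 = 1.6893 × 10⁻⁵ s⁻².
N = √(1.6893 × 10⁻⁵) = 4.1101 × 10⁻³ rad s⁻¹ → T = 2π/N = 1.5287 × 10³ s ≈ 1.53 × 10³ s.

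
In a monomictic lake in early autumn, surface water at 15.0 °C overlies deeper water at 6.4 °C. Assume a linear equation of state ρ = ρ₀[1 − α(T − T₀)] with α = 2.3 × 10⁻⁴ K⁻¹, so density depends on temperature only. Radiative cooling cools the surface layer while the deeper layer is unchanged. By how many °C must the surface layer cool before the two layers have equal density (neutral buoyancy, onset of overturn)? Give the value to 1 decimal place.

With temperature the only control, equal density requires T_surf′ = T_deep.
T_surf′ = 6.4 °C.
Cooling required: 15.0 − 6.4 = 8.6 °C.

8.6 °C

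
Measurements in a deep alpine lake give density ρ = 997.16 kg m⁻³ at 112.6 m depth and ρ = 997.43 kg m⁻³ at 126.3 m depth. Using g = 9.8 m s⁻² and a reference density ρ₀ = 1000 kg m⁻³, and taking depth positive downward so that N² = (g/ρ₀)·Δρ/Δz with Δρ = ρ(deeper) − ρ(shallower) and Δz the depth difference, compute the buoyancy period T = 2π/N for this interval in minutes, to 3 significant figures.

7.54 min

Δρ = 997.43 − 997.16 = 0.27 kg m⁻³ over Δz = 126.3 − 112.6 = 13.7 m.
N² = (9.8/1000) × (0.27/13.7) = 1.9314 × 10⁻⁴ s⁻².
N = √(1.9314 × 10⁻⁴) = 0.013897 rad s⁻¹, so T = 2π/N = 452.13 s = 7.5355 min ≈ 7.54 min.
N² > 0, so the interval is statically stable.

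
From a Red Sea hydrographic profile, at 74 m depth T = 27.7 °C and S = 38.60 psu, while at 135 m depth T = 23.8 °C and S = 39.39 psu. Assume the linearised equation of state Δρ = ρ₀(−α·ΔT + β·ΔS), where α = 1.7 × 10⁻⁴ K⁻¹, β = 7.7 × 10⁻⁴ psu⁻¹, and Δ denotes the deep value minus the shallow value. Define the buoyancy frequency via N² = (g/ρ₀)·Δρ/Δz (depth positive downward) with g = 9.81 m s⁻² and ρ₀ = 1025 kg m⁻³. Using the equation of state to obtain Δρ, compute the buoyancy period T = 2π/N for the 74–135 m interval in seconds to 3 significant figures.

ΔT = -3.9 K, ΔS = +0.79 psu (deep − shallow).
Δρ/ρ₀ = −αΔT + βΔS = 6.63 × 10⁻⁴ + 6.083 × 10⁻⁴ = 1.2713 × 10⁻³, so Δρ ≈ 1.303 kg m⁻³.
N² = (g/ρ₀)·Δρ/Δz = g·(Δρ/ρ₀)/Δz = 9.81 × 1.2713 × 10⁻³ / 61 = 2.0445 × 10⁻⁴ s⁻².
N = √(2.0445 × 10⁻⁴) = 0.014299 rad s⁻¹ → T = 2π/N = 439.41 s ≈ 439 s.

439 s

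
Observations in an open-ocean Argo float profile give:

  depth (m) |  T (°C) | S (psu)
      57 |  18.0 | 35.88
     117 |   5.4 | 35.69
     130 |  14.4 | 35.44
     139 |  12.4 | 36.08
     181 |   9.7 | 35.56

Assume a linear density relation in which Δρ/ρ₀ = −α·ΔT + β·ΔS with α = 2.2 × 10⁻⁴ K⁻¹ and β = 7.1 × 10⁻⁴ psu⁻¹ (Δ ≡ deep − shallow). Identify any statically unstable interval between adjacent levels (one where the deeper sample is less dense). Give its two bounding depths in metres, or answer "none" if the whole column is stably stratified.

Evaluate Δρ/ρ₀ = −αΔT + βΔS across each adjacent pair:
  57–117 m: −αΔT+βΔS = −(2.2 × 10⁻⁴)(-12.6)+(7.1 × 10⁻⁴)(-0.19) = 2.6 × 10⁻³ → stable
  117–130 m: −αΔT+βΔS = −(2.2 × 10⁻⁴)(+9.0)+(7.1 × 10⁻⁴)(-0.25) = -2.2 × 10⁻³ → UNSTABLE
  130–139 m: −αΔT+βΔS = −(2.2 × 10⁻⁴)(-2.0)+(7.1 × 10⁻⁴)(+0.64) = 8.9 × 10⁻⁴ → stable
  139–181 m: −αΔT+βΔS = −(2.2 × 10⁻⁴)(-2.7)+(7.1 × 10⁻⁴)(-0.52) = 2.2 × 10⁻⁴ → stable
The 117–130 m interval has Δρ < 0: lighter water underlies denser water.

117–130 m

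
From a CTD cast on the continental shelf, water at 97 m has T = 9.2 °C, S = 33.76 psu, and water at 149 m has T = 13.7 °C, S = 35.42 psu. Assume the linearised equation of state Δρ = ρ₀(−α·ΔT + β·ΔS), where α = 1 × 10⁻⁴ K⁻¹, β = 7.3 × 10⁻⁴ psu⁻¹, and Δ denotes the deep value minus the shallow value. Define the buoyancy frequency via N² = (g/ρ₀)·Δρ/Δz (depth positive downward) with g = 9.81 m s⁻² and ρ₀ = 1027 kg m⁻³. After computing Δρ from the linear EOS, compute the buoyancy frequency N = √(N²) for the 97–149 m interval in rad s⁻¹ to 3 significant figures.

ΔT = +4.5 K, ΔS = +1.66 psu (deep − shallow).
Δρ/ρ₀ = −αΔT + βΔS = -4.50 × 10⁻⁴ + 1.2118 × 10⁻³ = 7.618 × 10⁻⁴, so Δρ ≈ 0.7824 kg m⁻³.
N² = (g/ρ₀)·Δρ/Δz = g·(Δρ/ρ₀)/Δz = 9.81 × 7.618 × 10⁻⁴ / 52 = 1.4372 × 10⁻⁴ s⁻².
N = √(1.4372 × 10⁻⁴) = 0.011988 rad s⁻¹ ≈ 0.0120 rad s⁻¹.

0.0120 rad s⁻¹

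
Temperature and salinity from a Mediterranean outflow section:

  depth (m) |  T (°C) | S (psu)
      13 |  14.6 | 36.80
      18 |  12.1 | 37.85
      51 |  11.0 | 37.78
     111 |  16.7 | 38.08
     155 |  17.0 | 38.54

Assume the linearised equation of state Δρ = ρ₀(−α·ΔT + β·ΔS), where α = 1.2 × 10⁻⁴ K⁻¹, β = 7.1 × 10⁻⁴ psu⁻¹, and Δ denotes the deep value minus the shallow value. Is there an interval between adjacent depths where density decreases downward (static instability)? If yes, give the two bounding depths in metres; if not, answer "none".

51–111 m

Evaluate Δρ/ρ₀ = −αΔT + βΔS across each adjacent pair:
  13–18 m: −αΔT+βΔS = −(1.2 × 10⁻⁴)(-2.5)+(7.1 × 10⁻⁴)(+1.05) = 1.0 × 10⁻³ → stable
  18–51 m: −αΔT+βΔS = −(1.2 × 10⁻⁴)(-1.1)+(7.1 × 10⁻⁴)(-0.07) = 8.2 × 10⁻⁵ → stable
  51–111 m: −αΔT+βΔS = −(1.2 × 10⁻⁴)(+5.7)+(7.1 × 10⁻⁴)(+0.30) = -4.7 × 10⁻⁴ → UNSTABLE
  111–155 m: −αΔT+βΔS = −(1.2 × 10⁻⁴)(+0.3)+(7.1 × 10⁻⁴)(+0.46) = 2.9 × 10⁻⁴ → stable
The 51–111 m interval has Δρ < 0: lighter water underlies denser water.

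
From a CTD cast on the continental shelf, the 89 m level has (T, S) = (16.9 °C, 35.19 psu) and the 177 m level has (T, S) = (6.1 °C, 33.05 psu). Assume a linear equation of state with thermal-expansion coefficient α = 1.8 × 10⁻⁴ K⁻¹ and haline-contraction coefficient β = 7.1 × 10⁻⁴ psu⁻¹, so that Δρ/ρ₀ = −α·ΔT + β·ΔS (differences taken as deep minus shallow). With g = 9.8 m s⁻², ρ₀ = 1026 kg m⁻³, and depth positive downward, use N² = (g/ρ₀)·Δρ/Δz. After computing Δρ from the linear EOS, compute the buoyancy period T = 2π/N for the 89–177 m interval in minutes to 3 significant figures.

ΔT = -10.8 K, ΔS = -2.14 psu (deep − shallow).
Δρ/ρ₀ = −αΔT + βΔS = 1.944 × 10⁻³ − 1.5194 × 10⁻³ = 4.246 × 10⁻⁴, so Δρ ≈ 0.4356 kg m⁻³.
N² = (g/ρ₀)·Δρ/Δz = g·(Δρ/ρ₀)/Δz = 9.8 × 4.246 × 10⁻⁴ / 88 = 4.7285 × 10⁻⁵ s⁻².
N = √(4.7285 × 10⁻⁵) = 6.8764 × 10⁻³ rad s⁻¹ → T = 2π/N = 913.73 s = 15.229 min ≈ 15.2 min.

15.2 min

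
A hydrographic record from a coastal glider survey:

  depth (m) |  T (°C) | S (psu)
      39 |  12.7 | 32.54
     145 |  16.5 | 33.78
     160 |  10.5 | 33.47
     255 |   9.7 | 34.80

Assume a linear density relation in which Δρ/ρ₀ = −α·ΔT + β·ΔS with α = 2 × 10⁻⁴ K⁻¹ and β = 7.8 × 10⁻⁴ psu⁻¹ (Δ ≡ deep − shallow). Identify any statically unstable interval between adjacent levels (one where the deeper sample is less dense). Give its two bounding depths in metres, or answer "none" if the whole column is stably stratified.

none

Evaluate Δρ/ρ₀ = −αΔT + βΔS across each adjacent pair:
  39–145 m: −αΔT+βΔS = −(2 × 10⁻⁴)(+3.8)+(7.8 × 10⁻⁴)(+1.24) = 2.1 × 10⁻⁴ → stable
  145–160 m: −αΔT+βΔS = −(2 × 10⁻⁴)(-6.0)+(7.8 × 10⁻⁴)(-0.31) = 9.6 × 10⁻⁴ → stable
  160–255 m: −αΔT+βΔS = −(2 × 10⁻⁴)(-0.8)+(7.8 × 10⁻⁴)(+1.33) = 1.2 × 10⁻³ → stable
Every interval has Δρ > 0: the column is stably stratified throughout.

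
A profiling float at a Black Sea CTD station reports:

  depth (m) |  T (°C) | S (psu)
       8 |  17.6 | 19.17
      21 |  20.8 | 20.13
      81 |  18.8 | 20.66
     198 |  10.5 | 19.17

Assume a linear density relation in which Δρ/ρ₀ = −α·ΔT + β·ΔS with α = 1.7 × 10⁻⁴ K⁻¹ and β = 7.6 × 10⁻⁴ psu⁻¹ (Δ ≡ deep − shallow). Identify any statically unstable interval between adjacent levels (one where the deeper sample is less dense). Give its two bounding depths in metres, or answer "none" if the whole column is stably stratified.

none

Evaluate Δρ/ρ₀ = −αΔT + βΔS across each adjacent pair:
  8–21 m: −αΔT+βΔS = −(1.7 × 10⁻⁴)(+3.2)+(7.6 × 10⁻⁴)(+0.96) = 1.9 × 10⁻⁴ → stable
  21–81 m: −αΔT+βΔS = −(1.7 × 10⁻⁴)(-2.0)+(7.6 × 10⁻⁴)(+0.53) = 7.4 × 10⁻⁴ → stable
  81–198 m: −αΔT+βΔS = −(1.7 × 10⁻⁴)(-8.3)+(7.6 × 10⁻⁴)(-1.49) = 2.8 × 10⁻⁴ → stable
Every interval has Δρ > 0: the column is stably stratified throughout.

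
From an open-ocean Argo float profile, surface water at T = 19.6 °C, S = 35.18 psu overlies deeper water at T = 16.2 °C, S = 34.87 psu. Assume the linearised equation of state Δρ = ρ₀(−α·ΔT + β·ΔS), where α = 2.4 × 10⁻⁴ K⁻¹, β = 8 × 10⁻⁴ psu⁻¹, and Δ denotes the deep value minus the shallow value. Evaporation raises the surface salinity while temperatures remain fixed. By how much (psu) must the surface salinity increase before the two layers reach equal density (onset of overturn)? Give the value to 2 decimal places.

0.71 psu

Neutral buoyancy requires −α(T_deep − T_surf) + β(S_deep − S_surf′) = 0.
S_surf′ = S_deep − (α/β)·ΔT = 34.87 − (2.4 × 10⁻⁴/8 × 10⁻⁴)·(-3.4) = 35.8900 psu.
Increase required: 35.8900 − 35.18 = 0.7100 psu.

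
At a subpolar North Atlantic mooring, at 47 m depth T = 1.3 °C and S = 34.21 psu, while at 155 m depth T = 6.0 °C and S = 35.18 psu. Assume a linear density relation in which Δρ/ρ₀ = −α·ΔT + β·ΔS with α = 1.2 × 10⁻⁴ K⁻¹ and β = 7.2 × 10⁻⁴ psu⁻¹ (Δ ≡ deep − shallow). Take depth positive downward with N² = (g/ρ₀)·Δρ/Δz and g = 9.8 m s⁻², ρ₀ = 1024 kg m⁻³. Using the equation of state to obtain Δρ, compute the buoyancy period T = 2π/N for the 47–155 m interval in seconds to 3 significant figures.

1.80 × 10³ s

ΔT = +4.7 K, ΔS = +0.97 psu (deep − shallow).
Δρ/ρ₀ = −αΔT + βΔS = -5.64 × 10⁻⁴ + 6.984 × 10⁻⁴ = 1.344 × 10⁻⁴, so Δρ ≈ 0.1376 kg m⁻³.
N² = (g/ρ₀)·Δρ/Δz = g·(Δρ/ρ₀)/Δz = 9.8 × 1.344 × 10⁻⁴ / 108 = 1.2196 × 10⁻⁵ s⁻².
N = √(1.2196 × 10⁻⁵) = 3.4923 × 10⁻³ rad s⁻¹ → T = 2π/N = 1.7992 × 10³ s ≈ 1.80 × 10³ s.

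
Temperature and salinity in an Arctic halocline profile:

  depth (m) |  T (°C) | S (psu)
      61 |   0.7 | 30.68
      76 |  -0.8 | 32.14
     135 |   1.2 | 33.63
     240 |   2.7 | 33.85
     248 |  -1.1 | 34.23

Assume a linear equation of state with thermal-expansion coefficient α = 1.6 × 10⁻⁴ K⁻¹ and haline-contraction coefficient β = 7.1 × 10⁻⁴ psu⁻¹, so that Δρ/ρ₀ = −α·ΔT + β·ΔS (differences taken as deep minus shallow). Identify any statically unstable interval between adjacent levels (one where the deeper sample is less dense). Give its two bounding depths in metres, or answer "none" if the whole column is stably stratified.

135–240 m

Evaluate Δρ/ρ₀ = −αΔT + βΔS across each adjacent pair:
  61–76 m: −αΔT+βΔS = −(1.6 × 10⁻⁴)(-1.5)+(7.1 × 10⁻⁴)(+1.46) = 1.3 × 10⁻³ → stable
  76–135 m: −αΔT+βΔS = −(1.6 × 10⁻⁴)(+2.0)+(7.1 × 10⁻⁴)(+1.49) = 7.4 × 10⁻⁴ → stable
  135–240 m: −αΔT+βΔS = −(1.6 × 10⁻⁴)(+1.5)+(7.1 × 10⁻⁴)(+0.22) = -8.4 × 10⁻⁵ → UNSTABLE
  240–248 m: −αΔT+βΔS = −(1.6 × 10⁻⁴)(-3.8)+(7.1 × 10⁻⁴)(+0.38) = 8.8 × 10⁻⁴ → stable
The 135–240 m interval has Δρ < 0: lighter water underlies denser water.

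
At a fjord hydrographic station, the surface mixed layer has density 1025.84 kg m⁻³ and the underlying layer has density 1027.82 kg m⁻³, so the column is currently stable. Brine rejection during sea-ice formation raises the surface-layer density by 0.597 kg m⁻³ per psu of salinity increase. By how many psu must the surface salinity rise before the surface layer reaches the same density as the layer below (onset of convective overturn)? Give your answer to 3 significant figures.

Density deficit of the surface layer: 1027.82 − 1025.84 = 1.98 kg m⁻³.
Required change = 1.98 / 0.597 = 3.32 psu.

3.32 psu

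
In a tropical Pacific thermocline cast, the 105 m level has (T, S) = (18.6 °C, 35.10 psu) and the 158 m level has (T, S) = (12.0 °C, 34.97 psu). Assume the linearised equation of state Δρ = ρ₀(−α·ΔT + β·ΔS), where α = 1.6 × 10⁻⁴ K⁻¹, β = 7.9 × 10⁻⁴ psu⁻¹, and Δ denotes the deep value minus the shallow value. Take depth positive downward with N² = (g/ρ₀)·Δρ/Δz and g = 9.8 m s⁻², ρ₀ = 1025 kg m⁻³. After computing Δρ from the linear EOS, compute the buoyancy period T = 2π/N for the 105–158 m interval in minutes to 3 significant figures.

7.89 min

ΔT = -6.6 K, ΔS = -0.13 psu (deep − shallow).
Δρ/ρ₀ = −αΔT + βΔS = 1.056 × 10⁻³ − 1.027 × 10⁻⁴ = 9.533 × 10⁻⁴, so Δρ ≈ 0.9771 kg m⁻³.
N² = (g/ρ₀)·Δρ/Δz = g·(Δρ/ρ₀)/Δz = 9.8 × 9.533 × 10⁻⁴ / 53 = 1.7627 × 10⁻⁴ s⁻².
N = √(1.7627 × 10⁻⁴) = 0.013277 rad s⁻¹ → T = 2π/N = 473.24 s = 7.8873 min ≈ 7.89 min.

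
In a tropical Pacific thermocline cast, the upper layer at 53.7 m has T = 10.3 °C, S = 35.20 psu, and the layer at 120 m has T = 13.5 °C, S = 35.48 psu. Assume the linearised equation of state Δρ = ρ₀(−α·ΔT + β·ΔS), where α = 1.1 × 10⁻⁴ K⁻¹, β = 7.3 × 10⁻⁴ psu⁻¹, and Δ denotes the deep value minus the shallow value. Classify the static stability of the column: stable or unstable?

ΔT = 13.5 − 10.3 = +3.2 K and ΔS = 35.48 − 35.20 = +0.28 psu (deep − shallow).
−αΔT = -3.52 × 10⁻⁴; βΔS = 2.044 × 10⁻⁴; sum Δρ/ρ₀ = -1.476 × 10⁻⁴.
Δρ/ρ₀ < 0, so Δρ < 0: deeper water is lighter → statically unstable; the column would overturn.

unstable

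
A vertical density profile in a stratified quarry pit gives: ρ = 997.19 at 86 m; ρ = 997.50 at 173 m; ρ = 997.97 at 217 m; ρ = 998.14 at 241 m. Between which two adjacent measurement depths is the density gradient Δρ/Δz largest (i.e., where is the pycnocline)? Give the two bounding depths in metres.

Compute the density gradient over each adjacent pair:
  86–173 m: Δρ/Δz = 0.31/87 = 3.6 × 10⁻³ kg m⁻⁴
  173–217 m: Δρ/Δz = 0.47/44 = 0.011 kg m⁻⁴
  217–241 m: Δρ/Δz = 0.17/24 = 7.1 × 10⁻³ kg m⁻⁴
The largest gradient is in the 173–217 m interval — the pycnocline.

173–217 m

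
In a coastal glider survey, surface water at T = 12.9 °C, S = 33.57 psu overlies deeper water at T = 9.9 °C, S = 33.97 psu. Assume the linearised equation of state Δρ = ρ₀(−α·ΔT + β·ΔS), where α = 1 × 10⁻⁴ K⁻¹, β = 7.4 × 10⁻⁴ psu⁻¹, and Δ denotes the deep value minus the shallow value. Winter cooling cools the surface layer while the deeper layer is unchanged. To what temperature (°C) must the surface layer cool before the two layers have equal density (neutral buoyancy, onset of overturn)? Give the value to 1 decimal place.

6.9 °C

Neutral buoyancy requires Δρ = 0, i.e. −α(T_deep − T_surf′) + β(S_deep − S_surf) = 0.
T_surf′ = T_deep − (β/α)·ΔS = 9.9 − (7.4 × 10⁻⁴/1 × 10⁻⁴)·(+0.40) = 6.940 °C.
Cooling required: 12.9 − (6.940) = 5.960 °C.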